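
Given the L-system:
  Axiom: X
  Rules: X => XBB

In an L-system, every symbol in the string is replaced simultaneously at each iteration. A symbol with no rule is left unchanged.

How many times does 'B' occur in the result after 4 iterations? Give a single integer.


Step 0: X  (0 'B')
Step 1: XBB  (2 'B')
Step 2: XBBBB  (4 'B')
Step 3: XBBBBBB  (6 'B')
Step 4: XBBBBBBBB  (8 'B')

Answer: 8


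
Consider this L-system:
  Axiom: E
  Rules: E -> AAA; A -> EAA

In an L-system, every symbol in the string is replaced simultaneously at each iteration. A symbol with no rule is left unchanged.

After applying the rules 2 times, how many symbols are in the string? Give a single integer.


Step 0: length = 1
Step 1: length = 3
Step 2: length = 9

Answer: 9


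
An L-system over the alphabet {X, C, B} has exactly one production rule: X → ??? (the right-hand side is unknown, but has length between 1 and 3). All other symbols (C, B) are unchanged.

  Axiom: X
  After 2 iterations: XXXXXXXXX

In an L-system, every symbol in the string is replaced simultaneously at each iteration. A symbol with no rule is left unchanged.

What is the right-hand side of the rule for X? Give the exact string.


Answer: XXX

Derivation:
Trying X → XXX:
  Step 0: X
  Step 1: XXX
  Step 2: XXXXXXXXX
Matches the given result.


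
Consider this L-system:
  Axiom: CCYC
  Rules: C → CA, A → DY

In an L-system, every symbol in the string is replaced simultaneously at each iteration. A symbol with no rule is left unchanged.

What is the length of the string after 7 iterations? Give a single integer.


Step 0: length = 4
Step 1: length = 7
Step 2: length = 13
Step 3: length = 19
Step 4: length = 25
Step 5: length = 31
Step 6: length = 37
Step 7: length = 43

Answer: 43


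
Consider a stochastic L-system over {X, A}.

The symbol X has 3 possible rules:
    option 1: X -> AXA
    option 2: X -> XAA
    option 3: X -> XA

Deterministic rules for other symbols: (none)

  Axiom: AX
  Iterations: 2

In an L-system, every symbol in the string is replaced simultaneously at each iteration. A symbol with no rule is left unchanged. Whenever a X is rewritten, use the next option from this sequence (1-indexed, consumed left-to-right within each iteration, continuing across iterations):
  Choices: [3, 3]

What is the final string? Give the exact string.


Answer: AXAA

Derivation:
Step 0: AX
Step 1: AXA  (used choices [3])
Step 2: AXAA  (used choices [3])


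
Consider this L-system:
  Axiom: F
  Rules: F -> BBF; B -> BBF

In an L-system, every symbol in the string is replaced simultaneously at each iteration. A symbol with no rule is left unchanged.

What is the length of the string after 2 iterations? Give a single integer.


Step 0: length = 1
Step 1: length = 3
Step 2: length = 9

Answer: 9


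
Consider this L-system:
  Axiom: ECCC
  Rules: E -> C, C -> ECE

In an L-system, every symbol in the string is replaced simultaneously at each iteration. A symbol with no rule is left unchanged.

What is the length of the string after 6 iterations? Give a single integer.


Answer: 298

Derivation:
Step 0: length = 4
Step 1: length = 10
Step 2: length = 18
Step 3: length = 38
Step 4: length = 74
Step 5: length = 150
Step 6: length = 298


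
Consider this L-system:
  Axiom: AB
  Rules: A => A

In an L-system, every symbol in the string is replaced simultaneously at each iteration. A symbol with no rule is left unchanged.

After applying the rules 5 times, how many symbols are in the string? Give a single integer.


Answer: 2

Derivation:
Step 0: length = 2
Step 1: length = 2
Step 2: length = 2
Step 3: length = 2
Step 4: length = 2
Step 5: length = 2


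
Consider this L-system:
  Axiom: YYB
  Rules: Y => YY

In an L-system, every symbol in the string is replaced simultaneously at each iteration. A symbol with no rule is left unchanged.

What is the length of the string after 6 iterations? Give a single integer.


Answer: 129

Derivation:
Step 0: length = 3
Step 1: length = 5
Step 2: length = 9
Step 3: length = 17
Step 4: length = 33
Step 5: length = 65
Step 6: length = 129


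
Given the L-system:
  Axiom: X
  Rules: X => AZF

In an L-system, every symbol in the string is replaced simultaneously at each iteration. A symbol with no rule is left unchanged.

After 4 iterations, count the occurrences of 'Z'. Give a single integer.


Step 0: X  (0 'Z')
Step 1: AZF  (1 'Z')
Step 2: AZF  (1 'Z')
Step 3: AZF  (1 'Z')
Step 4: AZF  (1 'Z')

Answer: 1


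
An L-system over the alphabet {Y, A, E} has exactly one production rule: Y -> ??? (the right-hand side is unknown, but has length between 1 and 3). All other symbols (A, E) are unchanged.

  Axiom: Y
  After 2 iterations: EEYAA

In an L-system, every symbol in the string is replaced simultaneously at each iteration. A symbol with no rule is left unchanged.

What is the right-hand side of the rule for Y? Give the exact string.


Answer: EYA

Derivation:
Trying Y -> EYA:
  Step 0: Y
  Step 1: EYA
  Step 2: EEYAA
Matches the given result.


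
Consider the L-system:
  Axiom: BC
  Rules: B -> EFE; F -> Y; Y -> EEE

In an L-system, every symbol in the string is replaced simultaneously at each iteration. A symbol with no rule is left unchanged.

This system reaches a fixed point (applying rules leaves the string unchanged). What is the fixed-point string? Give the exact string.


Step 0: BC
Step 1: EFEC
Step 2: EYEC
Step 3: EEEEEC
Step 4: EEEEEC  (unchanged — fixed point at step 3)

Answer: EEEEEC


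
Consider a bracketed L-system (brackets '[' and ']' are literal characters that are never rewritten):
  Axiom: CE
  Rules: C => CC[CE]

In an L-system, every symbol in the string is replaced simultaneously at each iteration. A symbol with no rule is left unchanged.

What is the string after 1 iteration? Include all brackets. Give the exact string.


Step 0: CE
Step 1: CC[CE]E

Answer: CC[CE]E


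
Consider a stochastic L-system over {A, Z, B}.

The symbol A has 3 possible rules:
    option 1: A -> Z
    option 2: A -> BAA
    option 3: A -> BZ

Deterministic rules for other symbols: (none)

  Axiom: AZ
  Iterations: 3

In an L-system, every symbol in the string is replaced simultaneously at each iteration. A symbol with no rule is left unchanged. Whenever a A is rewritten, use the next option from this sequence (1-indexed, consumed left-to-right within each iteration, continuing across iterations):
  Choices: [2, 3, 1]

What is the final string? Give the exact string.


Step 0: AZ
Step 1: BAAZ  (used choices [2])
Step 2: BBZZZ  (used choices [3, 1])
Step 3: BBZZZ  (used choices [])

Answer: BBZZZ


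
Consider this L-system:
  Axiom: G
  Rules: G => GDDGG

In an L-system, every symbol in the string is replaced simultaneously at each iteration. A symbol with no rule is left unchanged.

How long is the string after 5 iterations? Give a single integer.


Step 0: length = 1
Step 1: length = 5
Step 2: length = 17
Step 3: length = 53
Step 4: length = 161
Step 5: length = 485

Answer: 485


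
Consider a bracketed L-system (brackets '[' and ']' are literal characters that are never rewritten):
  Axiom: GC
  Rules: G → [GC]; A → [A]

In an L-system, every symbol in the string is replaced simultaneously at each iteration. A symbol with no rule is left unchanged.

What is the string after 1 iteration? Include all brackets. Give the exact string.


Answer: [GC]C

Derivation:
Step 0: GC
Step 1: [GC]C


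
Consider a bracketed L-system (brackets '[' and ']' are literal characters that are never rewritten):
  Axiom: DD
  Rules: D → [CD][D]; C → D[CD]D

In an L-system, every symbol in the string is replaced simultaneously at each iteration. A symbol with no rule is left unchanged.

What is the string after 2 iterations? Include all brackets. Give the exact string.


Step 0: DD
Step 1: [CD][D][CD][D]
Step 2: [D[CD]D[CD][D]][[CD][D]][D[CD]D[CD][D]][[CD][D]]

Answer: [D[CD]D[CD][D]][[CD][D]][D[CD]D[CD][D]][[CD][D]]


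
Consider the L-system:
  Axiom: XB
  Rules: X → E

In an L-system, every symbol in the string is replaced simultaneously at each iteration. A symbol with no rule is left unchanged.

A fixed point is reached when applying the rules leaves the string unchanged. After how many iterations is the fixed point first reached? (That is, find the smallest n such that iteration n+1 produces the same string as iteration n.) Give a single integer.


Step 0: XB
Step 1: EB
Step 2: EB  (unchanged — fixed point at step 1)

Answer: 1


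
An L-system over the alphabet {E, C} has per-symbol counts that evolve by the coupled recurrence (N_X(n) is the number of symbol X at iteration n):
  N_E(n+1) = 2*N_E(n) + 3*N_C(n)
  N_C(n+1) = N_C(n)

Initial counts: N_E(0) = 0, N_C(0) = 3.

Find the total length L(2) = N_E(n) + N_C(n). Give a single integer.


Step 0: N_E=0, N_C=3, L=3
Step 1: N_E=9, N_C=3, L=12
Step 2: N_E=27, N_C=3, L=30

Answer: 30


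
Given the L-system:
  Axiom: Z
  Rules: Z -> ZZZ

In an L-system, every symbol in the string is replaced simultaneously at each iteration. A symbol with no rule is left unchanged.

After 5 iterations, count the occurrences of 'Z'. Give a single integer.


Step 0: Z  (1 'Z')
Step 1: ZZZ  (3 'Z')
Step 2: ZZZZZZZZZ  (9 'Z')
Step 3: ZZZZZZZZZZZZZZZZZZZZZZZZZZZ  (27 'Z')
Step 4: ZZZZZZZZZZZZZZZZZZZZZZZZZZZZZZZZZZZZZZZZZZZZZZZZZZZZZZZZZZZZZZZZZZZZZZZZZZZZZZZZZ  (81 'Z')
Step 5: ZZZZZZZZZZZZZZZZZZZZZZZZZZZZZZZZZZZZZZZZZZZZZZZZZZZZZZZZZZZZZZZZZZZZZZZZZZZZZZZZZZZZZZZZZZZZZZZZZZZZZZZZZZZZZZZZZZZZZZZZZZZZZZZZZZZZZZZZZZZZZZZZZZZZZZZZZZZZZZZZZZZZZZZZZZZZZZZZZZZZZZZZZZZZZZZZZZZZZZZZZZZZZZZZZZZZZZZZZZZZZZZZZZZZZZZZZZZZZZZZZZZ  (243 'Z')

Answer: 243


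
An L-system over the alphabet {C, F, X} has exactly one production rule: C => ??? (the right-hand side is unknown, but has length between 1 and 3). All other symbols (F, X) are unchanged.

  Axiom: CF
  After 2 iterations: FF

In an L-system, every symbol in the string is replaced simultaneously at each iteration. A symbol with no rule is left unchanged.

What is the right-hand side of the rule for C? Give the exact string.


Trying C => F:
  Step 0: CF
  Step 1: FF
  Step 2: FF
Matches the given result.

Answer: F


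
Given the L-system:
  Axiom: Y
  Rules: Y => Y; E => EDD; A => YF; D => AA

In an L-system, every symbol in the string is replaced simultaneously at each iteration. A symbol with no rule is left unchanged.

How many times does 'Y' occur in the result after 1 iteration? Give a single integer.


Answer: 1

Derivation:
Step 0: Y  (1 'Y')
Step 1: Y  (1 'Y')


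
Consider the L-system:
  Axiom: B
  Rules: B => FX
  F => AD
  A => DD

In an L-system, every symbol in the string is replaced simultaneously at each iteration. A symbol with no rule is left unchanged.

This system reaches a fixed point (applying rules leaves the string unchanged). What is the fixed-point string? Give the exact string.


Step 0: B
Step 1: FX
Step 2: ADX
Step 3: DDDX
Step 4: DDDX  (unchanged — fixed point at step 3)

Answer: DDDX


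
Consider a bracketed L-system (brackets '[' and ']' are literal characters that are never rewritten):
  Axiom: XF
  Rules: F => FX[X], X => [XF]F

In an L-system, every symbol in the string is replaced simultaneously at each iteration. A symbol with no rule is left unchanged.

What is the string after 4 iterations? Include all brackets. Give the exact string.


Step 0: XF
Step 1: [XF]FFX[X]
Step 2: [[XF]FFX[X]]FX[X]FX[X][XF]F[[XF]F]
Step 3: [[[XF]FFX[X]]FX[X]FX[X][XF]F[[XF]F]]FX[X][XF]F[[XF]F]FX[X][XF]F[[XF]F][[XF]FFX[X]]FX[X][[[XF]FFX[X]]FX[X]]
Step 4: [[[[XF]FFX[X]]FX[X]FX[X][XF]F[[XF]F]]FX[X][XF]F[[XF]F]FX[X][XF]F[[XF]F][[XF]FFX[X]]FX[X][[[XF]FFX[X]]FX[X]]]FX[X][XF]F[[XF]F][[XF]FFX[X]]FX[X][[[XF]FFX[X]]FX[X]]FX[X][XF]F[[XF]F][[XF]FFX[X]]FX[X][[[XF]FFX[X]]FX[X]][[[XF]FFX[X]]FX[X]FX[X][XF]F[[XF]F]]FX[X][XF]F[[XF]F][[[[XF]FFX[X]]FX[X]FX[X][XF]F[[XF]F]]FX[X][XF]F[[XF]F]]

Answer: [[[[XF]FFX[X]]FX[X]FX[X][XF]F[[XF]F]]FX[X][XF]F[[XF]F]FX[X][XF]F[[XF]F][[XF]FFX[X]]FX[X][[[XF]FFX[X]]FX[X]]]FX[X][XF]F[[XF]F][[XF]FFX[X]]FX[X][[[XF]FFX[X]]FX[X]]FX[X][XF]F[[XF]F][[XF]FFX[X]]FX[X][[[XF]FFX[X]]FX[X]][[[XF]FFX[X]]FX[X]FX[X][XF]F[[XF]F]]FX[X][XF]F[[XF]F][[[[XF]FFX[X]]FX[X]FX[X][XF]F[[XF]F]]FX[X][XF]F[[XF]F]]


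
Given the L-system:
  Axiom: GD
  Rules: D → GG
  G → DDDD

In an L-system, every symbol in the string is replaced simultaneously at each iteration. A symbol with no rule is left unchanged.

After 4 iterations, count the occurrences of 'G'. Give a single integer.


Step 0: GD  (1 'G')
Step 1: DDDDGG  (2 'G')
Step 2: GGGGGGGGDDDDDDDD  (8 'G')
Step 3: DDDDDDDDDDDDDDDDDDDDDDDDDDDDDDDDGGGGGGGGGGGGGGGG  (16 'G')
Step 4: GGGGGGGGGGGGGGGGGGGGGGGGGGGGGGGGGGGGGGGGGGGGGGGGGGGGGGGGGGGGGGGGDDDDDDDDDDDDDDDDDDDDDDDDDDDDDDDDDDDDDDDDDDDDDDDDDDDDDDDDDDDDDDDD  (64 'G')

Answer: 64


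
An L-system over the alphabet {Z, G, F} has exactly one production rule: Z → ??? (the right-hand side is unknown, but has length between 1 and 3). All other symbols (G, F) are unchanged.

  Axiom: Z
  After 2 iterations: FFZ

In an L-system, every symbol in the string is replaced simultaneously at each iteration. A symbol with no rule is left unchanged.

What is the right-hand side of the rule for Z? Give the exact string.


Answer: FZ

Derivation:
Trying Z → FZ:
  Step 0: Z
  Step 1: FZ
  Step 2: FFZ
Matches the given result.


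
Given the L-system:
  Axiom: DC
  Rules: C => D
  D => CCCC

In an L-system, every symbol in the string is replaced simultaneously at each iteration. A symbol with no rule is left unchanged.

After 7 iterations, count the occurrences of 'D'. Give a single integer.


Answer: 64

Derivation:
Step 0: DC  (1 'D')
Step 1: CCCCD  (1 'D')
Step 2: DDDDCCCC  (4 'D')
Step 3: CCCCCCCCCCCCCCCCDDDD  (4 'D')
Step 4: DDDDDDDDDDDDDDDDCCCCCCCCCCCCCCCC  (16 'D')
Step 5: CCCCCCCCCCCCCCCCCCCCCCCCCCCCCCCCCCCCCCCCCCCCCCCCCCCCCCCCCCCCCCCCDDDDDDDDDDDDDDDD  (16 'D')
Step 6: DDDDDDDDDDDDDDDDDDDDDDDDDDDDDDDDDDDDDDDDDDDDDDDDDDDDDDDDDDDDDDDDCCCCCCCCCCCCCCCCCCCCCCCCCCCCCCCCCCCCCCCCCCCCCCCCCCCCCCCCCCCCCCCC  (64 'D')
Step 7: CCCCCCCCCCCCCCCCCCCCCCCCCCCCCCCCCCCCCCCCCCCCCCCCCCCCCCCCCCCCCCCCCCCCCCCCCCCCCCCCCCCCCCCCCCCCCCCCCCCCCCCCCCCCCCCCCCCCCCCCCCCCCCCCCCCCCCCCCCCCCCCCCCCCCCCCCCCCCCCCCCCCCCCCCCCCCCCCCCCCCCCCCCCCCCCCCCCCCCCCCCCCCCCCCCCCCCCCCCCCCCCCCCCCCCCCCCCCCCCCCCCCCCCCCCCCCCCCDDDDDDDDDDDDDDDDDDDDDDDDDDDDDDDDDDDDDDDDDDDDDDDDDDDDDDDDDDDDDDDD  (64 'D')


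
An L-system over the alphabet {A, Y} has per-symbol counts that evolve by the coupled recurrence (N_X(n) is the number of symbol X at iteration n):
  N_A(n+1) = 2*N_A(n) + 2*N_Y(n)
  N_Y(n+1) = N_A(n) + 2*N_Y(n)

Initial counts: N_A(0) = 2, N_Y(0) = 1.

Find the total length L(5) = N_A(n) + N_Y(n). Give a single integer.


Step 0: N_A=2, N_Y=1, L=3
Step 1: N_A=6, N_Y=4, L=10
Step 2: N_A=20, N_Y=14, L=34
Step 3: N_A=68, N_Y=48, L=116
Step 4: N_A=232, N_Y=164, L=396
Step 5: N_A=792, N_Y=560, L=1352

Answer: 1352


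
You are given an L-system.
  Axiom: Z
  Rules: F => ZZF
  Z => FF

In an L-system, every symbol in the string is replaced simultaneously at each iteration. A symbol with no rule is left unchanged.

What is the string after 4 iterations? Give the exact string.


Step 0: Z
Step 1: FF
Step 2: ZZFZZF
Step 3: FFFFZZFFFFFZZF
Step 4: ZZFZZFZZFZZFFFFFZZFZZFZZFZZFZZFFFFFZZF

Answer: ZZFZZFZZFZZFFFFFZZFZZFZZFZZFZZFFFFFZZF


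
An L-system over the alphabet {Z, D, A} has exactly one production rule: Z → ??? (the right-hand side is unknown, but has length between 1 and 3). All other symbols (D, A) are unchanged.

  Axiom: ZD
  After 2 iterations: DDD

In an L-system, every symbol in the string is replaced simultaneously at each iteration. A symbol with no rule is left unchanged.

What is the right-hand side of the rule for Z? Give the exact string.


Answer: DD

Derivation:
Trying Z → DD:
  Step 0: ZD
  Step 1: DDD
  Step 2: DDD
Matches the given result.


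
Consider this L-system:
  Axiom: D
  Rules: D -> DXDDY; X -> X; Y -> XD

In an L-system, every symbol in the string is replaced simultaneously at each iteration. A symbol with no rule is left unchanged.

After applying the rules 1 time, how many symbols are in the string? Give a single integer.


Answer: 5

Derivation:
Step 0: length = 1
Step 1: length = 5


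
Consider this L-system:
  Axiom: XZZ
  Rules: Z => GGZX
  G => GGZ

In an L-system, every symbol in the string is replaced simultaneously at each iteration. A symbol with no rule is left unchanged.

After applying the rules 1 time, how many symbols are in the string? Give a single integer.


Step 0: length = 3
Step 1: length = 9

Answer: 9


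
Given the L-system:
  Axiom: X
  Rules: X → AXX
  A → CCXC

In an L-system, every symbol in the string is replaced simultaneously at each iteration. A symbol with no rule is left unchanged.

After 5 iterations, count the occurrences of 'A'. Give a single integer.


Answer: 29

Derivation:
Step 0: X  (0 'A')
Step 1: AXX  (1 'A')
Step 2: CCXCAXXAXX  (2 'A')
Step 3: CCAXXCCCXCAXXAXXCCXCAXXAXX  (5 'A')
Step 4: CCCCXCAXXAXXCCCAXXCCCXCAXXAXXCCXCAXXAXXCCAXXCCCXCAXXAXXCCXCAXXAXX  (12 'A')
Step 5: CCCCAXXCCCXCAXXAXXCCXCAXXAXXCCCCCXCAXXAXXCCCAXXCCCXCAXXAXXCCXCAXXAXXCCAXXCCCXCAXXAXXCCXCAXXAXXCCCCXCAXXAXXCCCAXXCCCXCAXXAXXCCXCAXXAXXCCAXXCCCXCAXXAXXCCXCAXXAXX  (29 'A')


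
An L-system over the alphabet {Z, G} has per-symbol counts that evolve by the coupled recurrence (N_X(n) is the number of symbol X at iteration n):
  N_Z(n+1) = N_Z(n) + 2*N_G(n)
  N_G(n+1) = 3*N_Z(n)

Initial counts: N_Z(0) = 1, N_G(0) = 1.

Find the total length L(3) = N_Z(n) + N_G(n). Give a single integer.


Answer: 54

Derivation:
Step 0: N_Z=1, N_G=1, L=2
Step 1: N_Z=3, N_G=3, L=6
Step 2: N_Z=9, N_G=9, L=18
Step 3: N_Z=27, N_G=27, L=54


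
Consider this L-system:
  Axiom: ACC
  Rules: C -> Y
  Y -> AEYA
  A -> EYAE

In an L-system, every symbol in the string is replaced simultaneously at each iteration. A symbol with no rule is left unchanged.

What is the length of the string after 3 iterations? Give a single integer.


Answer: 51

Derivation:
Step 0: length = 3
Step 1: length = 6
Step 2: length = 18
Step 3: length = 51


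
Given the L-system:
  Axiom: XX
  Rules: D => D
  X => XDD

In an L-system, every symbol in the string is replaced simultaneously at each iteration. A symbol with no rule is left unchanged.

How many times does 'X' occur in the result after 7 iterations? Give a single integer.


Step 0: XX  (2 'X')
Step 1: XDDXDD  (2 'X')
Step 2: XDDDDXDDDD  (2 'X')
Step 3: XDDDDDDXDDDDDD  (2 'X')
Step 4: XDDDDDDDDXDDDDDDDD  (2 'X')
Step 5: XDDDDDDDDDDXDDDDDDDDDD  (2 'X')
Step 6: XDDDDDDDDDDDDXDDDDDDDDDDDD  (2 'X')
Step 7: XDDDDDDDDDDDDDDXDDDDDDDDDDDDDD  (2 'X')

Answer: 2


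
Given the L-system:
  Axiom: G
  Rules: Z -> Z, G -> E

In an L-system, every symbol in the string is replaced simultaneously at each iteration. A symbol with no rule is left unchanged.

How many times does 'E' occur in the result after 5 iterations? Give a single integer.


Step 0: G  (0 'E')
Step 1: E  (1 'E')
Step 2: E  (1 'E')
Step 3: E  (1 'E')
Step 4: E  (1 'E')
Step 5: E  (1 'E')

Answer: 1


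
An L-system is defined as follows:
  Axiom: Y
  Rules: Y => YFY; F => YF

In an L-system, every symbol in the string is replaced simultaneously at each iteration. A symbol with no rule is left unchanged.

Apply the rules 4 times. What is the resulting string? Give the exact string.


Step 0: Y
Step 1: YFY
Step 2: YFYYFYFY
Step 3: YFYYFYFYYFYYFYFYYFYFY
Step 4: YFYYFYFYYFYYFYFYYFYFYYFYYFYFYYFYYFYFYYFYFYYFYYFYFYYFYFY

Answer: YFYYFYFYYFYYFYFYYFYFYYFYYFYFYYFYYFYFYYFYFYYFYYFYFYYFYFY


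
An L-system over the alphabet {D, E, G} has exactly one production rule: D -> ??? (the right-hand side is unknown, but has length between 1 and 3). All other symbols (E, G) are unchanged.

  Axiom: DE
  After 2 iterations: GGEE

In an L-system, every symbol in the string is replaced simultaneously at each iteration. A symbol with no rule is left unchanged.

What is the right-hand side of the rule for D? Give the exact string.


Answer: GGE

Derivation:
Trying D -> GGE:
  Step 0: DE
  Step 1: GGEE
  Step 2: GGEE
Matches the given result.


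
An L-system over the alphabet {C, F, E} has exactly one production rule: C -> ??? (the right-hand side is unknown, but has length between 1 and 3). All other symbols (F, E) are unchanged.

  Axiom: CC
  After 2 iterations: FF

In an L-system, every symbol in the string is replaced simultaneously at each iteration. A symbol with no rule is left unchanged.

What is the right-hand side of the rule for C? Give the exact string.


Answer: F

Derivation:
Trying C -> F:
  Step 0: CC
  Step 1: FF
  Step 2: FF
Matches the given result.


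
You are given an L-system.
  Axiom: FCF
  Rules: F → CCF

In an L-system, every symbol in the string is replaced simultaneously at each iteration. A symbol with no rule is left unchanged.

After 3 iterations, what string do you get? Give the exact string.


Step 0: FCF
Step 1: CCFCCCF
Step 2: CCCCFCCCCCF
Step 3: CCCCCCFCCCCCCCF

Answer: CCCCCCFCCCCCCCF


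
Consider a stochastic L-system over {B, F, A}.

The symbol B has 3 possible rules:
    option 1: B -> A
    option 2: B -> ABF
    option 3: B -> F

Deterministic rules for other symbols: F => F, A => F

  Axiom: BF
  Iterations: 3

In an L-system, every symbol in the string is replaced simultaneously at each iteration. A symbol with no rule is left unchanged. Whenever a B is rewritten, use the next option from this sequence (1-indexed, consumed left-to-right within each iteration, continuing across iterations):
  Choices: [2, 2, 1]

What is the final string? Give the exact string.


Answer: FFAFFF

Derivation:
Step 0: BF
Step 1: ABFF  (used choices [2])
Step 2: FABFFF  (used choices [2])
Step 3: FFAFFF  (used choices [1])


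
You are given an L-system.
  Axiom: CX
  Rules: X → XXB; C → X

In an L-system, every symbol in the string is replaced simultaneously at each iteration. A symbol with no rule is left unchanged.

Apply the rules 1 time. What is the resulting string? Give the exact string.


Step 0: CX
Step 1: XXXB

Answer: XXXB


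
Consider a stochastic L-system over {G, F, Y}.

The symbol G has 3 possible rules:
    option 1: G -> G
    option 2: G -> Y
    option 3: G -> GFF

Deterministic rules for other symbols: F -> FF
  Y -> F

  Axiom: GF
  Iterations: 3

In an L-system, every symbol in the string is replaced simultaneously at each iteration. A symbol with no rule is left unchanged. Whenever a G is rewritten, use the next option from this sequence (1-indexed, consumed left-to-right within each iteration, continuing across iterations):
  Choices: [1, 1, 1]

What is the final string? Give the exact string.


Step 0: GF
Step 1: GFF  (used choices [1])
Step 2: GFFFF  (used choices [1])
Step 3: GFFFFFFFF  (used choices [1])

Answer: GFFFFFFFF


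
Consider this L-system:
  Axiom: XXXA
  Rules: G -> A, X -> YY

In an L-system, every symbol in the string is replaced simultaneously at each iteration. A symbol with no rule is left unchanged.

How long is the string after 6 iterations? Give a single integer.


Step 0: length = 4
Step 1: length = 7
Step 2: length = 7
Step 3: length = 7
Step 4: length = 7
Step 5: length = 7
Step 6: length = 7

Answer: 7


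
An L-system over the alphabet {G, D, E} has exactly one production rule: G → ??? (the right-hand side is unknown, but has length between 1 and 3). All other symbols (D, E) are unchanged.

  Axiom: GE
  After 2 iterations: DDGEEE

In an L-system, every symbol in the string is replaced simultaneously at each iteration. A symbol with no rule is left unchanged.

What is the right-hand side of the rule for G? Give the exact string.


Answer: DGE

Derivation:
Trying G → DGE:
  Step 0: GE
  Step 1: DGEE
  Step 2: DDGEEE
Matches the given result.


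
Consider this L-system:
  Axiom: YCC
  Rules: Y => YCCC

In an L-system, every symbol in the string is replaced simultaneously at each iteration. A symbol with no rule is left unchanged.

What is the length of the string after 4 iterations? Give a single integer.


Step 0: length = 3
Step 1: length = 6
Step 2: length = 9
Step 3: length = 12
Step 4: length = 15

Answer: 15


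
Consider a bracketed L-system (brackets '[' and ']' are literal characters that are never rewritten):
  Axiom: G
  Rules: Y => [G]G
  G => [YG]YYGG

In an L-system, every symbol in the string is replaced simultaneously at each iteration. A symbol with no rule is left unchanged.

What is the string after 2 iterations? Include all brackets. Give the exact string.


Step 0: G
Step 1: [YG]YYGG
Step 2: [[G]G[YG]YYGG][G]G[G]G[YG]YYGG[YG]YYGG

Answer: [[G]G[YG]YYGG][G]G[G]G[YG]YYGG[YG]YYGG


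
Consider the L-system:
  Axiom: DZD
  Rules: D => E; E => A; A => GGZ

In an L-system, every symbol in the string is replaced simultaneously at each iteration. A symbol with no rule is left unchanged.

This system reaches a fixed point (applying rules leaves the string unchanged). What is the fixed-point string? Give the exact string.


Step 0: DZD
Step 1: EZE
Step 2: AZA
Step 3: GGZZGGZ
Step 4: GGZZGGZ  (unchanged — fixed point at step 3)

Answer: GGZZGGZ


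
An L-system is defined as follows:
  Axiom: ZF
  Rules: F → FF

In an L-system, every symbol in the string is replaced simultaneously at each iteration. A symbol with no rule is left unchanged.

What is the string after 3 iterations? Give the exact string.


Answer: ZFFFFFFFF

Derivation:
Step 0: ZF
Step 1: ZFF
Step 2: ZFFFF
Step 3: ZFFFFFFFF


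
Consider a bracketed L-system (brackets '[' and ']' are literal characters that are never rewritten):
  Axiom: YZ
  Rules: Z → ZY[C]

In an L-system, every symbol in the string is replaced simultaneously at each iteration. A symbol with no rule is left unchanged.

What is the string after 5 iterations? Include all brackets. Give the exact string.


Step 0: YZ
Step 1: YZY[C]
Step 2: YZY[C]Y[C]
Step 3: YZY[C]Y[C]Y[C]
Step 4: YZY[C]Y[C]Y[C]Y[C]
Step 5: YZY[C]Y[C]Y[C]Y[C]Y[C]

Answer: YZY[C]Y[C]Y[C]Y[C]Y[C]


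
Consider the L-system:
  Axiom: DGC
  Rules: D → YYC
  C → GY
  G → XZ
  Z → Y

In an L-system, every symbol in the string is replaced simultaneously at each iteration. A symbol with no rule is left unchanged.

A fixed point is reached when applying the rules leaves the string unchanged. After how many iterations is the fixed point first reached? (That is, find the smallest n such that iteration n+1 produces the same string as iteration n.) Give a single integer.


Answer: 4

Derivation:
Step 0: DGC
Step 1: YYCXZGY
Step 2: YYGYXYXZY
Step 3: YYXZYXYXYY
Step 4: YYXYYXYXYY
Step 5: YYXYYXYXYY  (unchanged — fixed point at step 4)


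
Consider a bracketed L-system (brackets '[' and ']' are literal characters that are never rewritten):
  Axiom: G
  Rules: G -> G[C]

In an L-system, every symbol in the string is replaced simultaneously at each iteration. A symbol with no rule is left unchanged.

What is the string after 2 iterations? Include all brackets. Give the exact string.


Answer: G[C][C]

Derivation:
Step 0: G
Step 1: G[C]
Step 2: G[C][C]


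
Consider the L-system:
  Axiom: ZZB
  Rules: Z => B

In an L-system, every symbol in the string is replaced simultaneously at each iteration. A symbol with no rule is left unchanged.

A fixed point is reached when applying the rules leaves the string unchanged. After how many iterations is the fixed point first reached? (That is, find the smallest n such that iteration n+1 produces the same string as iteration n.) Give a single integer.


Step 0: ZZB
Step 1: BBB
Step 2: BBB  (unchanged — fixed point at step 1)

Answer: 1


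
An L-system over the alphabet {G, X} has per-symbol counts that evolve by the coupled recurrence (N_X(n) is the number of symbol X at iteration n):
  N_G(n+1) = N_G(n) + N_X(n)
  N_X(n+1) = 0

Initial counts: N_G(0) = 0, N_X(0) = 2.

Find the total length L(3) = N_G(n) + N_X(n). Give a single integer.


Answer: 2

Derivation:
Step 0: N_G=0, N_X=2, L=2
Step 1: N_G=2, N_X=0, L=2
Step 2: N_G=2, N_X=0, L=2
Step 3: N_G=2, N_X=0, L=2


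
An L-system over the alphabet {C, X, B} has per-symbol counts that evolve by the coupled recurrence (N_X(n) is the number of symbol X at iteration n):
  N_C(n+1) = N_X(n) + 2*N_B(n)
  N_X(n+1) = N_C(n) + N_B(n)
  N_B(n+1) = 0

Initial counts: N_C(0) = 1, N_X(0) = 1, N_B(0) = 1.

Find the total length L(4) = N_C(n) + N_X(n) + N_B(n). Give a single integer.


Answer: 5

Derivation:
Step 0: N_C=1, N_X=1, N_B=1, L=3
Step 1: N_C=3, N_X=2, N_B=0, L=5
Step 2: N_C=2, N_X=3, N_B=0, L=5
Step 3: N_C=3, N_X=2, N_B=0, L=5
Step 4: N_C=2, N_X=3, N_B=0, L=5


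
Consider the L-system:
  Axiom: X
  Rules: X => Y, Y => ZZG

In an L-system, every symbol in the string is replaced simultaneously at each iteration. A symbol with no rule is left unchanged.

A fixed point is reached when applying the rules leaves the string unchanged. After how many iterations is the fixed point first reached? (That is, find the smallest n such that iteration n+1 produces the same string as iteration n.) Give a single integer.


Answer: 2

Derivation:
Step 0: X
Step 1: Y
Step 2: ZZG
Step 3: ZZG  (unchanged — fixed point at step 2)


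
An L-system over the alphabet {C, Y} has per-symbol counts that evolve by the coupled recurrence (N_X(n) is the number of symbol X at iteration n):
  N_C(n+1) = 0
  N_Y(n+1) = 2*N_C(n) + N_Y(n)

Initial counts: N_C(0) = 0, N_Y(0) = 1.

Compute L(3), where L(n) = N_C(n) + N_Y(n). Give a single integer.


Answer: 1

Derivation:
Step 0: N_C=0, N_Y=1, L=1
Step 1: N_C=0, N_Y=1, L=1
Step 2: N_C=0, N_Y=1, L=1
Step 3: N_C=0, N_Y=1, L=1


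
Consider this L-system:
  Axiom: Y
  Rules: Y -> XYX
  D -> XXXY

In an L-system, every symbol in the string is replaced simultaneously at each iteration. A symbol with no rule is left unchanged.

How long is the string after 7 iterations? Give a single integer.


Step 0: length = 1
Step 1: length = 3
Step 2: length = 5
Step 3: length = 7
Step 4: length = 9
Step 5: length = 11
Step 6: length = 13
Step 7: length = 15

Answer: 15


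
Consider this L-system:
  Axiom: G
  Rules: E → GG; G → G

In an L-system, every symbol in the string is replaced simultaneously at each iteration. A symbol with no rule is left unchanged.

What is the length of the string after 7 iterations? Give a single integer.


Step 0: length = 1
Step 1: length = 1
Step 2: length = 1
Step 3: length = 1
Step 4: length = 1
Step 5: length = 1
Step 6: length = 1
Step 7: length = 1

Answer: 1


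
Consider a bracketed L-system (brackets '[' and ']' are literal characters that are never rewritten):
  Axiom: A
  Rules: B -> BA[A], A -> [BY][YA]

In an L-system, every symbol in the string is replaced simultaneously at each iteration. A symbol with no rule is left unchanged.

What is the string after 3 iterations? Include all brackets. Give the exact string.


Step 0: A
Step 1: [BY][YA]
Step 2: [BA[A]Y][Y[BY][YA]]
Step 3: [BA[A][BY][YA][[BY][YA]]Y][Y[BA[A]Y][Y[BY][YA]]]

Answer: [BA[A][BY][YA][[BY][YA]]Y][Y[BA[A]Y][Y[BY][YA]]]


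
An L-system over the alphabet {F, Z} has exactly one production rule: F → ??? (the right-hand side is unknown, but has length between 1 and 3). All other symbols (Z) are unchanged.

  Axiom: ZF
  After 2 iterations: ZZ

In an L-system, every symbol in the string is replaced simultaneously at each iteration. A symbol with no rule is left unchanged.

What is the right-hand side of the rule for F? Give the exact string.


Answer: Z

Derivation:
Trying F → Z:
  Step 0: ZF
  Step 1: ZZ
  Step 2: ZZ
Matches the given result.


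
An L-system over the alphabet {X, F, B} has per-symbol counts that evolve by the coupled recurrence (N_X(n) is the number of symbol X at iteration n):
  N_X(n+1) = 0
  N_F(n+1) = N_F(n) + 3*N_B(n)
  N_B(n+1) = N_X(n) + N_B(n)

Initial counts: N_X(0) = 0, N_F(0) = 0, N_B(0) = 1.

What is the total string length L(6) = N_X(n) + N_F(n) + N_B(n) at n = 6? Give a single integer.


Answer: 19

Derivation:
Step 0: N_X=0, N_F=0, N_B=1, L=1
Step 1: N_X=0, N_F=3, N_B=1, L=4
Step 2: N_X=0, N_F=6, N_B=1, L=7
Step 3: N_X=0, N_F=9, N_B=1, L=10
Step 4: N_X=0, N_F=12, N_B=1, L=13
Step 5: N_X=0, N_F=15, N_B=1, L=16
Step 6: N_X=0, N_F=18, N_B=1, L=19


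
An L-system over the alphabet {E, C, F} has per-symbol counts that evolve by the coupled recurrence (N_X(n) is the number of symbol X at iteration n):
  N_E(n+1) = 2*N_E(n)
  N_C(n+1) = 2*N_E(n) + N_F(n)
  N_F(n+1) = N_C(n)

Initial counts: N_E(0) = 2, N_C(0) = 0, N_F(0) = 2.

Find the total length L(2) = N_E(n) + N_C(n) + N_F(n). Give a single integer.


Step 0: N_E=2, N_C=0, N_F=2, L=4
Step 1: N_E=4, N_C=6, N_F=0, L=10
Step 2: N_E=8, N_C=8, N_F=6, L=22

Answer: 22


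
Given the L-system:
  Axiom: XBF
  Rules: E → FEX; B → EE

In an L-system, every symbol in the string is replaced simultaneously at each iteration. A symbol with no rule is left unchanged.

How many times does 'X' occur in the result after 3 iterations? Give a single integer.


Step 0: XBF  (1 'X')
Step 1: XEEF  (1 'X')
Step 2: XFEXFEXF  (3 'X')
Step 3: XFFEXXFFEXXF  (5 'X')

Answer: 5


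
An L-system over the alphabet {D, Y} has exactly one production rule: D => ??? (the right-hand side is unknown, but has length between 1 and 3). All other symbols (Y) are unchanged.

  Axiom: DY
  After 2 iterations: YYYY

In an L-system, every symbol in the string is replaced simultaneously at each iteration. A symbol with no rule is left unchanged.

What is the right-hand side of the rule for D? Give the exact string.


Trying D => YYY:
  Step 0: DY
  Step 1: YYYY
  Step 2: YYYY
Matches the given result.

Answer: YYY


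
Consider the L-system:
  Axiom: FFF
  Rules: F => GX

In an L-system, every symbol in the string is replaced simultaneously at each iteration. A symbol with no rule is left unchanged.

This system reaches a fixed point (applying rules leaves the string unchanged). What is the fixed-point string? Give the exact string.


Answer: GXGXGX

Derivation:
Step 0: FFF
Step 1: GXGXGX
Step 2: GXGXGX  (unchanged — fixed point at step 1)


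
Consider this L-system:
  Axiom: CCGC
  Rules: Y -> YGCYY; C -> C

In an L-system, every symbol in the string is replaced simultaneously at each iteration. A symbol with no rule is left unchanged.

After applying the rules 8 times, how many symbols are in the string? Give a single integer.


Answer: 4

Derivation:
Step 0: length = 4
Step 1: length = 4
Step 2: length = 4
Step 3: length = 4
Step 4: length = 4
Step 5: length = 4
Step 6: length = 4
Step 7: length = 4
Step 8: length = 4


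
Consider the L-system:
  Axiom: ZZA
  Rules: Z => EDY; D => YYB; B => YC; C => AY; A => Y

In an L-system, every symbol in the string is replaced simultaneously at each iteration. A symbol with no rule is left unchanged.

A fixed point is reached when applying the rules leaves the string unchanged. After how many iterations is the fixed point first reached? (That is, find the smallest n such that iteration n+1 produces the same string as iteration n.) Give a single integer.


Answer: 5

Derivation:
Step 0: ZZA
Step 1: EDYEDYY
Step 2: EYYBYEYYBYY
Step 3: EYYYCYEYYYCYY
Step 4: EYYYAYYEYYYAYYY
Step 5: EYYYYYYEYYYYYYY
Step 6: EYYYYYYEYYYYYYY  (unchanged — fixed point at step 5)


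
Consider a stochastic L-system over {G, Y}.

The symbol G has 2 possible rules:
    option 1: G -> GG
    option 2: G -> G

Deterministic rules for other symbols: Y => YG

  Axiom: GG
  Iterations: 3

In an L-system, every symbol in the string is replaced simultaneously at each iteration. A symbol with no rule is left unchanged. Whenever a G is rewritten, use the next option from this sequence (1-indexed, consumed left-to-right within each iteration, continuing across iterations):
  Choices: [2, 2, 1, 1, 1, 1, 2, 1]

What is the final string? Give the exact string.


Step 0: GG
Step 1: GG  (used choices [2, 2])
Step 2: GGGG  (used choices [1, 1])
Step 3: GGGGGGG  (used choices [1, 1, 2, 1])

Answer: GGGGGGG


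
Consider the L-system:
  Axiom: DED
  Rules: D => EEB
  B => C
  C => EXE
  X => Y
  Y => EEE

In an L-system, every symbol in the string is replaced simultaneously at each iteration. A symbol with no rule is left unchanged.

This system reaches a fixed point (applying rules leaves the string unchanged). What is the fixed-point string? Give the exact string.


Answer: EEEEEEEEEEEEEEE

Derivation:
Step 0: DED
Step 1: EEBEEEB
Step 2: EECEEEC
Step 3: EEEXEEEEEXE
Step 4: EEEYEEEEEYE
Step 5: EEEEEEEEEEEEEEE
Step 6: EEEEEEEEEEEEEEE  (unchanged — fixed point at step 5)


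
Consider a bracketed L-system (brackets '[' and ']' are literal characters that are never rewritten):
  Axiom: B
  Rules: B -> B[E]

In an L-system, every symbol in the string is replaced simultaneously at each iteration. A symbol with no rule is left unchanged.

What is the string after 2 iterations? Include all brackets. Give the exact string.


Answer: B[E][E]

Derivation:
Step 0: B
Step 1: B[E]
Step 2: B[E][E]


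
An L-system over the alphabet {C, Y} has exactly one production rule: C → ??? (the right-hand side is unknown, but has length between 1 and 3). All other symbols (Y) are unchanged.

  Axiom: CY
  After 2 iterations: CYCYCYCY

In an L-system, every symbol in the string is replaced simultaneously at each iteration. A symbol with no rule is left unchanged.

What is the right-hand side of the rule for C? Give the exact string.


Answer: CYC

Derivation:
Trying C → CYC:
  Step 0: CY
  Step 1: CYCY
  Step 2: CYCYCYCY
Matches the given result.


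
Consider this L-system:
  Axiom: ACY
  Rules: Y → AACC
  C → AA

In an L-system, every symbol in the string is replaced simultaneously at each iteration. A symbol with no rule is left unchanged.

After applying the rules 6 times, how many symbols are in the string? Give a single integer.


Answer: 9

Derivation:
Step 0: length = 3
Step 1: length = 7
Step 2: length = 9
Step 3: length = 9
Step 4: length = 9
Step 5: length = 9
Step 6: length = 9


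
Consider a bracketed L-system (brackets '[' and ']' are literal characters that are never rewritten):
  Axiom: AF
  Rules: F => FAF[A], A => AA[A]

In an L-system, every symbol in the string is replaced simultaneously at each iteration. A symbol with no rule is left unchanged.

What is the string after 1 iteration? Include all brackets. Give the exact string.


Answer: AA[A]FAF[A]

Derivation:
Step 0: AF
Step 1: AA[A]FAF[A]


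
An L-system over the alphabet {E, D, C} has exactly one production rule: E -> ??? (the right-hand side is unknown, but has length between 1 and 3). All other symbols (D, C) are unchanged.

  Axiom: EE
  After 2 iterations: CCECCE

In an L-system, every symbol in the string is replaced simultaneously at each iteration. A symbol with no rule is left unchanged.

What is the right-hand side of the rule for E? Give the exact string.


Trying E -> CE:
  Step 0: EE
  Step 1: CECE
  Step 2: CCECCE
Matches the given result.

Answer: CE


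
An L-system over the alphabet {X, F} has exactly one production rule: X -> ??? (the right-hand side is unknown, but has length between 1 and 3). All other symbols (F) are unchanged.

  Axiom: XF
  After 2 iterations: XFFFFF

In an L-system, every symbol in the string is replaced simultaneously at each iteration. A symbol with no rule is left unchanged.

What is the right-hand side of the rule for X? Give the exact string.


Answer: XFF

Derivation:
Trying X -> XFF:
  Step 0: XF
  Step 1: XFFF
  Step 2: XFFFFF
Matches the given result.


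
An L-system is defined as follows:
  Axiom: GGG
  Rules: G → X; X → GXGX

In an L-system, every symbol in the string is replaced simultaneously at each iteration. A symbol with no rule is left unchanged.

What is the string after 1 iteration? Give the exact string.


Step 0: GGG
Step 1: XXX

Answer: XXX


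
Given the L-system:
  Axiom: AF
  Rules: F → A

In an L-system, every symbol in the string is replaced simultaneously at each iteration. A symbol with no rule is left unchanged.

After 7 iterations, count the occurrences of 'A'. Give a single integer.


Answer: 2

Derivation:
Step 0: AF  (1 'A')
Step 1: AA  (2 'A')
Step 2: AA  (2 'A')
Step 3: AA  (2 'A')
Step 4: AA  (2 'A')
Step 5: AA  (2 'A')
Step 6: AA  (2 'A')
Step 7: AA  (2 'A')
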